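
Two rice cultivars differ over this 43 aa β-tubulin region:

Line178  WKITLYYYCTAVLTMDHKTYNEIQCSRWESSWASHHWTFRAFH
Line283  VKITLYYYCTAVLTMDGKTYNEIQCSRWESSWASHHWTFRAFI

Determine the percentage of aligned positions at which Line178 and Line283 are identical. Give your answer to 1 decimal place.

The sequences differ at positions 1 (W/V), 17 (H/G), 43 (H/I).
40 of the 43 sites match, so the percent identity is 40/43 × 100 = 93.0%.

93.0%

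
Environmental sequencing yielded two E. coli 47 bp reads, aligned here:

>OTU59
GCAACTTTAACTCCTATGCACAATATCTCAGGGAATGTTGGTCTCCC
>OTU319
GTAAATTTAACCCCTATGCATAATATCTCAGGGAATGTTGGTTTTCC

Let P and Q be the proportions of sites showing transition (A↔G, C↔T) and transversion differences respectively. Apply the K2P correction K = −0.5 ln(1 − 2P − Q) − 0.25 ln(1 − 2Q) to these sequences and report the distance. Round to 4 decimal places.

0.1442

Mismatches occur at site 2 (C↔T, transition), site 5 (C↔A, transversion), site 12 (T↔C, transition), site 21 (C↔T, transition), site 43 (C↔T, transition), site 45 (C↔T, transition).
Of the 6 differences, 5 transitions and 1 transversion over 47 sites: P = 5/47 = 0.106383, Q = 1/47 = 0.021277.
d = −0.5·ln(0.765957) − 0.25·ln(0.957446) = −0.5·(-0.266629) − 0.25·(-0.043486) = 0.1442.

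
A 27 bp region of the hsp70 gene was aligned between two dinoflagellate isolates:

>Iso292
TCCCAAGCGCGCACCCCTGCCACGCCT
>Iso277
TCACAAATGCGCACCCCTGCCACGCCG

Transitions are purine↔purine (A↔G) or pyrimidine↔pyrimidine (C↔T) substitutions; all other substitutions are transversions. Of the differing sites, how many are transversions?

Mismatches occur at site 3 (C→A, transversion), site 7 (G→A, transition), site 8 (C→T, transition), site 27 (T→G, transversion).
Of the 4 differences, 2 transitions and 2 transversions, so the answer is 2.

2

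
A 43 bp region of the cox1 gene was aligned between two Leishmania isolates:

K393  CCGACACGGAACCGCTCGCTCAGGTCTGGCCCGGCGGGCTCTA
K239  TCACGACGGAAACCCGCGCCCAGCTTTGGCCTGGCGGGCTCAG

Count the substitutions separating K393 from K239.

13

The sequences differ at positions 1 (C/T), 3 (G/A), 4 (A/C), 5 (C/G), 12 (C/A), 14 (G/C), 16 (T/G), 20 (T/C), 24 (G/C), 26 (C/T), 32 (C/T), 42 (T/A), 43 (A/G).
That gives 13 mismatches out of 43 aligned sites, so the Hamming distance is 13.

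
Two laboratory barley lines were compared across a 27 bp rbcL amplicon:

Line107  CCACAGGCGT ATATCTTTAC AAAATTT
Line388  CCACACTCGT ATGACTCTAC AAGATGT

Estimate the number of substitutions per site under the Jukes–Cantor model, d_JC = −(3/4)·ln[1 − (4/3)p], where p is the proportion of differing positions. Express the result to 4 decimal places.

0.3181

The sequences differ at positions 6 (G/C), 7 (G/T), 13 (A/G), 14 (T/A), 17 (T/C), 23 (A/G), 26 (T/G).
p = 7/27 = 0.259259.
d = −0.75 · ln(1 − (4/3)·0.259259) = −0.75 · ln(0.654321) = −0.75 · (-0.424157) = 0.3181.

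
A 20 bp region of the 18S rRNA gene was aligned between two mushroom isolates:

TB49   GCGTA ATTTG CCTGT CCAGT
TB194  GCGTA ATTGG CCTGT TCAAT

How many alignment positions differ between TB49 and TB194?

Mismatches occur at site 9 (T↔G), site 16 (C↔T), site 19 (G↔A).
That gives 3 mismatches out of 20 aligned sites, so the Hamming distance is 3.

3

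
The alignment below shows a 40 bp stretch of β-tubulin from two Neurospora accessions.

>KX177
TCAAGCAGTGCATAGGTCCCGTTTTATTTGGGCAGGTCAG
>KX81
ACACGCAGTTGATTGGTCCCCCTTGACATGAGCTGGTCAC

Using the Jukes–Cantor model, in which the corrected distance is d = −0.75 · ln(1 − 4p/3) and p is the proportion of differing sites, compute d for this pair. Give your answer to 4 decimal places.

Mismatches occur at site 1 (T/A), site 4 (A/C), site 10 (G/T), site 11 (C/G), site 14 (A/T), site 21 (G/C), site 22 (T/C), site 25 (T/G), site 27 (T/C), site 28 (T/A), site 31 (G/A), site 34 (A/T), site 40 (G/C).
p = 13/40 = 0.325000.
d = −0.75 · ln(1 − (4/3)·0.325000) = −0.75 · ln(0.566667) = −0.75 · (-0.567983) = 0.4260.

0.4260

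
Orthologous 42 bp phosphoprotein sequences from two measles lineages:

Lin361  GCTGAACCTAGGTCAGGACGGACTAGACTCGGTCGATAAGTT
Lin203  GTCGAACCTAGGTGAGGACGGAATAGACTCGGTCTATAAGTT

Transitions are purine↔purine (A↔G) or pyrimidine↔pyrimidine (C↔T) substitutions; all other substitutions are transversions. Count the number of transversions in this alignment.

3

Mismatches occur at site 2 (C→T, transition), site 3 (T→C, transition), site 14 (C→G, transversion), site 23 (C→A, transversion), site 35 (G→T, transversion).
Of the 5 differences, 2 transitions and 3 transversions, so the answer is 3.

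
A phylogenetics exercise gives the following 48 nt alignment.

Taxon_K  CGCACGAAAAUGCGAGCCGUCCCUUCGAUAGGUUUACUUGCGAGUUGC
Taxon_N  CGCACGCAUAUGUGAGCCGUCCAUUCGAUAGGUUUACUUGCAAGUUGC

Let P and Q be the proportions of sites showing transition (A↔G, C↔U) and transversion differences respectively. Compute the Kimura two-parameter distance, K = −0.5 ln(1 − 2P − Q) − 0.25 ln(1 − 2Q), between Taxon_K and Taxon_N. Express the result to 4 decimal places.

The sequences differ at positions 7 (A/C, transversion), 9 (A/U, transversion), 13 (C/U, transition), 23 (C/A, transversion), 42 (G/A, transition).
Of the 5 differences, 2 transitions and 3 transversions over 48 sites: P = 2/48 = 0.041667, Q = 3/48 = 0.062500.
d = −0.5·ln(0.854166) − 0.25·ln(0.875000) = −0.5·(-0.157630) − 0.25·(-0.133531) = 0.1122.

0.1122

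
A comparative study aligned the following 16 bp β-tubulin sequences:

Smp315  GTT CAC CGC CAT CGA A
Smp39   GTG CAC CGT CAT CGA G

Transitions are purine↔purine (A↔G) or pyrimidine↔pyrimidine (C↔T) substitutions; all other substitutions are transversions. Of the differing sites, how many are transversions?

The sequences differ at positions 3 (T/G, transversion), 9 (C/T, transition), 16 (A/G, transition).
Of the 3 differences, 2 transitions and 1 transversion, so the answer is 1.

1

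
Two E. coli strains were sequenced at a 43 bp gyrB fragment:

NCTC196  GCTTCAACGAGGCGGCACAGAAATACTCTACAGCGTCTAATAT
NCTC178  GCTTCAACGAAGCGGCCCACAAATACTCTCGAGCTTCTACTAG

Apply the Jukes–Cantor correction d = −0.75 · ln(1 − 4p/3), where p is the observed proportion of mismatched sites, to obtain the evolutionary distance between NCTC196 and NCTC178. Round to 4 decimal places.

Differing sites — 11:G/A; 17:A/C; 20:G/C; 30:A/C; 31:C/G; 35:G/T; 40:A/C; 43:T/G.
p = 8/43 = 0.186047.
d = −0.75 · ln(1 − (4/3)·0.186047) = −0.75 · ln(0.751937) = −0.75 · (-0.285103) = 0.2138.

0.2138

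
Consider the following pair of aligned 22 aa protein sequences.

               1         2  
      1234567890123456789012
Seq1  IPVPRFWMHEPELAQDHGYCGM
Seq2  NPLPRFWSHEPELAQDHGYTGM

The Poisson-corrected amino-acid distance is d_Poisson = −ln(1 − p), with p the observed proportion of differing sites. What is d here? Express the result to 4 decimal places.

0.2007

Mismatches occur at site 1 (I↔N), site 3 (V↔L), site 8 (M↔S), site 20 (C↔T).
p = 4/22 = 0.181818.
d = −ln(1 − 0.181818) = −ln(0.818182) = 0.2007.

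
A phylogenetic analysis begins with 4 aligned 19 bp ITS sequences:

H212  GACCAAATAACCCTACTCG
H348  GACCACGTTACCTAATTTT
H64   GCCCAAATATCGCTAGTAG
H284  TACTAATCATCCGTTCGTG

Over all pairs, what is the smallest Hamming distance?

5

Pairwise Hamming distances:
  H212 vs H348: 8
  H212 vs H64: 5
  H212 vs H284: 9
  H348 vs H64: 11
  H348 vs H284: 13
  H64 vs H284: 11
The smallest is 5, between H212 and H64.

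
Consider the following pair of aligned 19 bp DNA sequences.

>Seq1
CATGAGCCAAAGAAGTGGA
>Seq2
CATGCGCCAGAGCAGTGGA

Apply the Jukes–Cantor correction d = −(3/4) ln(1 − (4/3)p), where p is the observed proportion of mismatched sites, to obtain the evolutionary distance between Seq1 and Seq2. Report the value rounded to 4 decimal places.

The sequences differ at positions 5 (A/C), 10 (A/G), 13 (A/C).
p = 3/19 = 0.157895.
d = −0.75 · ln(1 − (4/3)·0.157895) = −0.75 · ln(0.789473) = −0.75 · (-0.236390) = 0.1773.

0.1773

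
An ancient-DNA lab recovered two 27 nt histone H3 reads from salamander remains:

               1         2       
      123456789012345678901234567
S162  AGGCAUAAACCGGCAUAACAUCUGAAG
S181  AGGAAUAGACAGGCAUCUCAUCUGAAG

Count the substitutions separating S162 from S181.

Mismatches occur at site 4 (C→A), site 8 (A→G), site 11 (C→A), site 17 (A→C), site 18 (A→U).
That gives 5 mismatches out of 27 aligned sites, so the Hamming distance is 5.

5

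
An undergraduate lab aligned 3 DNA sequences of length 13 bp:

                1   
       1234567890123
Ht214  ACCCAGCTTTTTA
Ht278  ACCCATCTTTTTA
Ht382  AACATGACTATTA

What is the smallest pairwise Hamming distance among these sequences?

Pairwise Hamming distances:
  Ht214 vs Ht278: 1
  Ht214 vs Ht382: 6
  Ht278 vs Ht382: 7
The smallest is 1, between Ht214 and Ht278.

1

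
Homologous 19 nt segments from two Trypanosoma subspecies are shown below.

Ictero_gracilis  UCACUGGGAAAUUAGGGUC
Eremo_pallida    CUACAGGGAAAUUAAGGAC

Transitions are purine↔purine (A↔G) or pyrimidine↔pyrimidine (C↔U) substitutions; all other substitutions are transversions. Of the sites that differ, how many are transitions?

Differing sites — 1:U/C (Ti); 2:C/U (Ti); 5:U/A (Tv); 15:G/A (Ti); 18:U/A (Tv).
Of the 5 differences, 3 transitions and 2 transversions, so the answer is 3.

3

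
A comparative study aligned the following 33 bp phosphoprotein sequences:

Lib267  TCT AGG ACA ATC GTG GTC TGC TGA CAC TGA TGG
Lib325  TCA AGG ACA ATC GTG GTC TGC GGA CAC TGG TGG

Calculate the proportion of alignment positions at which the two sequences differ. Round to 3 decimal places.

Mismatches occur at site 3 (T→A), site 22 (T→G), site 30 (A→G).
There are 3 differences over 33 sites, so p = 3/33 = 0.091.

0.091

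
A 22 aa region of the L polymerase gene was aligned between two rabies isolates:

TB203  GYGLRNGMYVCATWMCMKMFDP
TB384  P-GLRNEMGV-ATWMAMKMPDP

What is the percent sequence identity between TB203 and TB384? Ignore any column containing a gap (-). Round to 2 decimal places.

Excluding the 2 gap columns leaves 20 comparable sites.
Mismatches occur at site 1 (G→P), site 7 (G→E), site 9 (Y→G), site 16 (C→A), site 20 (F→P).
15 of the 20 comparable sites match, so the percent identity is 15/20 × 100 = 75.00%.

75.00%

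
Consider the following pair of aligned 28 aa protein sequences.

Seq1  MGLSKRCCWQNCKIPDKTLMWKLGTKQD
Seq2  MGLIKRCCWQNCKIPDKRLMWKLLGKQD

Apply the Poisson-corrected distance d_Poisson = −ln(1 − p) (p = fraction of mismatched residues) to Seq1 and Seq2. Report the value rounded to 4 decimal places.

0.1542

Mismatches occur at site 4 (S→I), site 18 (T→R), site 24 (G→L), site 25 (T→G).
p = 4/28 = 0.142857.
d = −ln(1 − 0.142857) = −ln(0.857143) = 0.1542.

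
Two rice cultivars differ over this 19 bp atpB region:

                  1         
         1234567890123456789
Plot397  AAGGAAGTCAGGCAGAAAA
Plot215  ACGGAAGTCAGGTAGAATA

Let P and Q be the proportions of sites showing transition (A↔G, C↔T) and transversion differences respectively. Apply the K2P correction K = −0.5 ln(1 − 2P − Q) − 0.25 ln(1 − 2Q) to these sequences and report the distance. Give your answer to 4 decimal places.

Differing sites — 2:A/C (Tv); 13:C/T (Ti); 18:A/T (Tv).
Of the 3 differences, 1 transition and 2 transversions over 19 sites: P = 1/19 = 0.052632, Q = 2/19 = 0.105263.
d = −0.5·ln(0.789473) − 0.25·ln(0.789474) = −0.5·(-0.236390) − 0.25·(-0.236388) = 0.1773.

0.1773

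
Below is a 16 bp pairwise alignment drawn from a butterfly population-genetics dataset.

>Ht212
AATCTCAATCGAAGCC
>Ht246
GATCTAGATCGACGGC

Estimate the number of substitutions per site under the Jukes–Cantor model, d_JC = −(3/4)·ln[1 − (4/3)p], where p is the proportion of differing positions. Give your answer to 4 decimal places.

0.4042

Differing sites — 1:A/G; 6:C/A; 7:A/G; 13:A/C; 15:C/G.
p = 5/16 = 0.312500.
d = −0.75 · ln(1 − (4/3)·0.312500) = −0.75 · ln(0.583333) = −0.75 · (-0.538997) = 0.4042.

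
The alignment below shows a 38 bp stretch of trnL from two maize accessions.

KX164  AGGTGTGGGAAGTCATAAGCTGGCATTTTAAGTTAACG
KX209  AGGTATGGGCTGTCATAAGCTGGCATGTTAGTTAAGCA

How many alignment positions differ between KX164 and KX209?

9

The sequences differ at positions 5 (G/A), 10 (A/C), 11 (A/T), 27 (T/G), 31 (A/G), 32 (G/T), 34 (T/A), 36 (A/G), 38 (G/A).
That gives 9 mismatches out of 38 aligned sites, so the Hamming distance is 9.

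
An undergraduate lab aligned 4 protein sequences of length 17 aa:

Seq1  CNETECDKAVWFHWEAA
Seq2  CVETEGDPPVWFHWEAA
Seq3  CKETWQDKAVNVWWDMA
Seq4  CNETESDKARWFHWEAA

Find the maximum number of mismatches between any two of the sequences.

Pairwise Hamming distances:
  Seq1 vs Seq2: 4
  Seq1 vs Seq3: 8
  Seq1 vs Seq4: 2
  Seq2 vs Seq3: 10
  Seq2 vs Seq4: 5
  Seq3 vs Seq4: 9
The largest is 10, between Seq2 and Seq3.

10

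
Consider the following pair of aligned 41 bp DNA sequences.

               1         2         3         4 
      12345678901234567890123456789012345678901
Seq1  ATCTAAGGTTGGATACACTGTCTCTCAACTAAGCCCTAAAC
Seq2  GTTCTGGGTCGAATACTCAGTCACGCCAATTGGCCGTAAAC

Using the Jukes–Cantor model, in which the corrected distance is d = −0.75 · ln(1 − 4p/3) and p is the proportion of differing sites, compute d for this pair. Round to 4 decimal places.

Differing sites — 1:A/G; 3:C/T; 4:T/C; 5:A/T; 6:A/G; 10:T/C; 12:G/A; 17:A/T; 19:T/A; 23:T/A; 25:T/G; 27:A/C; 29:C/A; 31:A/T; 32:A/G; 36:C/G.
p = 16/41 = 0.390244.
d = −0.75 · ln(1 − (4/3)·0.390244) = −0.75 · ln(0.479675) = −0.75 · (-0.734646) = 0.5510.

0.5510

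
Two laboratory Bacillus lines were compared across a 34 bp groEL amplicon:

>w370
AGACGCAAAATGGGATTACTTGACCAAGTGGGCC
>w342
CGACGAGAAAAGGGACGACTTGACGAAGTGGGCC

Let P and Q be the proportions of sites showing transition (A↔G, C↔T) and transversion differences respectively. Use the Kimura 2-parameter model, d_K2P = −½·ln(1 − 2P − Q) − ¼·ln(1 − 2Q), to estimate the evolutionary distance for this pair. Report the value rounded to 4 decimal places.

0.2408

The sequences differ at positions 1 (A/C, transversion), 6 (C/A, transversion), 7 (A/G, transition), 11 (T/A, transversion), 16 (T/C, transition), 17 (T/G, transversion), 25 (C/G, transversion).
Of the 7 differences, 2 transitions and 5 transversions over 34 sites: P = 2/34 = 0.058824, Q = 5/34 = 0.147059.
d = −0.5·ln(0.735293) − 0.25·ln(0.705882) = −0.5·(-0.307486) − 0.25·(-0.348307) = 0.2408.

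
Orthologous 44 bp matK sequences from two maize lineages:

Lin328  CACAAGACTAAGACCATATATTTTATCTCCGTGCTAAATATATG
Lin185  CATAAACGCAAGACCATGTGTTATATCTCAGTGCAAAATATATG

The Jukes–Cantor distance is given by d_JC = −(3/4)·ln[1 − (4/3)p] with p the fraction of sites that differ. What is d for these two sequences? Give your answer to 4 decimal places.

0.2708

Mismatches occur at site 3 (C/T), site 6 (G/A), site 7 (A/C), site 8 (C/G), site 9 (T/C), site 18 (A/G), site 20 (A/G), site 23 (T/A), site 30 (C/A), site 35 (T/A).
p = 10/44 = 0.227273.
d = −0.75 · ln(1 − (4/3)·0.227273) = −0.75 · ln(0.696969) = −0.75 · (-0.361014) = 0.2708.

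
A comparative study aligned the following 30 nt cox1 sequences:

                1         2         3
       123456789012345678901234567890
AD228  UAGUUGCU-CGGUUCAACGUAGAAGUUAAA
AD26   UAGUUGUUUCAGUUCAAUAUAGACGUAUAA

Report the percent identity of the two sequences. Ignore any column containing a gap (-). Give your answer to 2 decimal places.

Excluding the 1 gap column leaves 29 comparable sites.
The sequences differ at positions 7 (C/U), 11 (G/A), 18 (C/U), 19 (G/A), 24 (A/C), 27 (U/A), 28 (A/U).
22 of the 29 comparable sites match, so the percent identity is 22/29 × 100 = 75.86%.

75.86%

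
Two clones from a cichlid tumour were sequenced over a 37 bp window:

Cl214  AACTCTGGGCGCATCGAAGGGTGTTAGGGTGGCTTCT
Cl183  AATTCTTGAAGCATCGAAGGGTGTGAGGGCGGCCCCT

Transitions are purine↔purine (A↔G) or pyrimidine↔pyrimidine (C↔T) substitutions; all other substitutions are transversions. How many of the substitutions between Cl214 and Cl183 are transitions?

Mismatches occur at site 3 (C↔T, transition), site 7 (G↔T, transversion), site 9 (G↔A, transition), site 10 (C↔A, transversion), site 25 (T↔G, transversion), site 30 (T↔C, transition), site 34 (T↔C, transition), site 35 (T↔C, transition).
Of the 8 differences, 5 transitions and 3 transversions, so the answer is 5.

5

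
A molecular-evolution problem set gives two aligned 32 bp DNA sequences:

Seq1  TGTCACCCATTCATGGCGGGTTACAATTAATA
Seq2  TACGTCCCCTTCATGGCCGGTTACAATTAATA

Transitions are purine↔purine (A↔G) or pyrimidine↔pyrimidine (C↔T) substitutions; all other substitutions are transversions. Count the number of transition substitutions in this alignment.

The sequences differ at positions 2 (G/A, transition), 3 (T/C, transition), 4 (C/G, transversion), 5 (A/T, transversion), 9 (A/C, transversion), 18 (G/C, transversion).
Of the 6 differences, 2 transitions and 4 transversions, so the answer is 2.

2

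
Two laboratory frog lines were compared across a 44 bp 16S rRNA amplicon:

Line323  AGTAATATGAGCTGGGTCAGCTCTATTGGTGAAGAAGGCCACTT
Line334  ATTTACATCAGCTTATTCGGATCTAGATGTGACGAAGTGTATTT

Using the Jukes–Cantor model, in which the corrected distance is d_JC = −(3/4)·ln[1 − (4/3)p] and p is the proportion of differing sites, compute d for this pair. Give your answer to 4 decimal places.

0.5429

Mismatches occur at site 2 (G→T), site 4 (A→T), site 6 (T→C), site 9 (G→C), site 14 (G→T), site 15 (G→A), site 16 (G→T), site 19 (A→G), site 21 (C→A), site 26 (T→G), site 27 (T→A), site 28 (G→T), site 33 (A→C), site 38 (G→T), site 39 (C→G), site 40 (C→T), site 42 (C→T).
p = 17/44 = 0.386364.
d = −0.75 · ln(1 − (4/3)·0.386364) = −0.75 · ln(0.484848) = −0.75 · (-0.723920) = 0.5429.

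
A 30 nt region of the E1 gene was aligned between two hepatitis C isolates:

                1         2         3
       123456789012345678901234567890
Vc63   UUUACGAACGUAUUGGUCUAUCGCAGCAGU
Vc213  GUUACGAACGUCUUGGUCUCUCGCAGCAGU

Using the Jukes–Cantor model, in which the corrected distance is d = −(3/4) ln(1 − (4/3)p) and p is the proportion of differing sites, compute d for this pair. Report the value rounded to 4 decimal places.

0.1073

Mismatches occur at site 1 (U↔G), site 12 (A↔C), site 20 (A↔C).
p = 3/30 = 0.100000.
d = −0.75 · ln(1 − (4/3)·0.100000) = −0.75 · ln(0.866667) = −0.75 · (-0.143100) = 0.1073.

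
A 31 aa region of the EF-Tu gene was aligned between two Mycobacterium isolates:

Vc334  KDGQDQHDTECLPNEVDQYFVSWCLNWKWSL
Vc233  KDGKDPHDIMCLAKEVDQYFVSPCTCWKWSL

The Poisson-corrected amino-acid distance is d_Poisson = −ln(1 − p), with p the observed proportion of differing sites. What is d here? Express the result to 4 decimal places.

0.3429

Mismatches occur at site 4 (Q/K), site 6 (Q/P), site 9 (T/I), site 10 (E/M), site 13 (P/A), site 14 (N/K), site 23 (W/P), site 25 (L/T), site 26 (N/C).
p = 9/31 = 0.290323.
d = −ln(1 − 0.290323) = −ln(0.709677) = 0.3429.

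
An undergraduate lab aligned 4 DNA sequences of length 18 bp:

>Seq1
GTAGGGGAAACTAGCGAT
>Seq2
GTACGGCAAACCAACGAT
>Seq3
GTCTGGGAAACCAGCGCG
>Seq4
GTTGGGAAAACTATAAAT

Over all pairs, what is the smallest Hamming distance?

4

Pairwise Hamming distances:
  Seq1 vs Seq2: 4
  Seq1 vs Seq3: 5
  Seq1 vs Seq4: 5
  Seq2 vs Seq3: 6
  Seq2 vs Seq4: 7
  Seq3 vs Seq4: 9
The smallest is 4, between Seq1 and Seq2.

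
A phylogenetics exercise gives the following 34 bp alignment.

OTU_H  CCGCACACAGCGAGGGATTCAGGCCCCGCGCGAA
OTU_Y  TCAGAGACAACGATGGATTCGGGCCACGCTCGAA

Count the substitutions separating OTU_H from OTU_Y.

The sequences differ at positions 1 (C/T), 3 (G/A), 4 (C/G), 6 (C/G), 10 (G/A), 14 (G/T), 21 (A/G), 26 (C/A), 30 (G/T).
That gives 9 mismatches out of 34 aligned sites, so the Hamming distance is 9.

9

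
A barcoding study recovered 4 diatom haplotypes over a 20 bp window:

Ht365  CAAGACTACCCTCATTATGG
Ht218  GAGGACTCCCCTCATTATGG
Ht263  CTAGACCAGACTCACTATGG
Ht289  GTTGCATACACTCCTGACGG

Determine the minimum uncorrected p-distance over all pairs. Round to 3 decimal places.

Pairwise Hamming distances:
  Ht365 vs Ht218: 3
  Ht365 vs Ht263: 5
  Ht365 vs Ht289: 9
  Ht218 vs Ht263: 8
  Ht218 vs Ht289: 9
  Ht263 vs Ht289: 10
The smallest is 3 mismatches, between Ht365 and Ht218; p = 3/20 = 0.150.

0.150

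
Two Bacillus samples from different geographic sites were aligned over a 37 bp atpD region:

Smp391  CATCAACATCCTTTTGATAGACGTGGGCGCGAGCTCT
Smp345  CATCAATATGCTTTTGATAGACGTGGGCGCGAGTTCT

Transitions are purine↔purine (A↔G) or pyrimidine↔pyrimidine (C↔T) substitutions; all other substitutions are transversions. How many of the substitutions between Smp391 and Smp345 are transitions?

The sequences differ at positions 7 (C/T, transition), 10 (C/G, transversion), 34 (C/T, transition).
Of the 3 differences, 2 transitions and 1 transversion, so the answer is 2.

2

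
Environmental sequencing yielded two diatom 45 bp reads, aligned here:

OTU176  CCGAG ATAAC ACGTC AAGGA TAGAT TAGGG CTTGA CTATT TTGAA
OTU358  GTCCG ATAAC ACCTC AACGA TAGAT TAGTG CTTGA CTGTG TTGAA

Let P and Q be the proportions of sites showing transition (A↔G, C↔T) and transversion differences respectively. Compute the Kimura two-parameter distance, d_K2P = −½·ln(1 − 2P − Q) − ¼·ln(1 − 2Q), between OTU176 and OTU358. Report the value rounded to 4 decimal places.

0.2333

Mismatches occur at site 1 (C↔G, transversion), site 2 (C↔T, transition), site 3 (G↔C, transversion), site 4 (A↔C, transversion), site 13 (G↔C, transversion), site 18 (G↔C, transversion), site 29 (G↔T, transversion), site 38 (A↔G, transition), site 40 (T↔G, transversion).
Of the 9 differences, 2 transitions and 7 transversions over 45 sites: P = 2/45 = 0.044444, Q = 7/45 = 0.155556.
d = −0.5·ln(0.755556) − 0.25·ln(0.688888) = −0.5·(-0.280301) − 0.25·(-0.372677) = 0.2333.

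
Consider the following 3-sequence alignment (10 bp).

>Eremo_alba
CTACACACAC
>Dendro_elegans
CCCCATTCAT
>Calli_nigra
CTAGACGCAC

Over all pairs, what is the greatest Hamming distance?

6

Pairwise Hamming distances:
  Eremo_alba vs Dendro_elegans: 5
  Eremo_alba vs Calli_nigra: 2
  Dendro_elegans vs Calli_nigra: 6
The largest is 6, between Dendro_elegans and Calli_nigra.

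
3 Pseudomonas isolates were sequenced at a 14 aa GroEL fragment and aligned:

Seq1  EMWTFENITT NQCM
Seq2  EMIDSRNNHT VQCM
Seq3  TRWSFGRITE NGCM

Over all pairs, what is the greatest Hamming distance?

Pairwise Hamming distances:
  Seq1 vs Seq2: 7
  Seq1 vs Seq3: 7
  Seq2 vs Seq3: 12
The largest is 12, between Seq2 and Seq3.

12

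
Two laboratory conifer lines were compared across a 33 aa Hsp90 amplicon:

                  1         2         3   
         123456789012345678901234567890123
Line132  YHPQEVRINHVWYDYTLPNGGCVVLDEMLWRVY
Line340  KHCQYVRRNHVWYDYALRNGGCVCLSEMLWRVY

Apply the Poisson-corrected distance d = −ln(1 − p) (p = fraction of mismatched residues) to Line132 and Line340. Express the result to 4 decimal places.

0.2776

Mismatches occur at site 1 (Y→K), site 3 (P→C), site 5 (E→Y), site 8 (I→R), site 16 (T→A), site 18 (P→R), site 24 (V→C), site 26 (D→S).
p = 8/33 = 0.242424.
d = −ln(1 − 0.242424) = −ln(0.757576) = 0.2776.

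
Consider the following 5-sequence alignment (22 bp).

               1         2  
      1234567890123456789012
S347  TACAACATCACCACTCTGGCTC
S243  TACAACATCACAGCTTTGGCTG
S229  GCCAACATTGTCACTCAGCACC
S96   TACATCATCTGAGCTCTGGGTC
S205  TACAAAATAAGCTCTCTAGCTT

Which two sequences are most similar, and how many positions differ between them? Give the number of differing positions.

Pairwise Hamming distances:
  S347 vs S243: 4
  S347 vs S229: 9
  S347 vs S96: 6
  S347 vs S205: 6
  S243 vs S229: 13
  S243 vs S96: 6
  S243 vs S205: 8
  S229 vs S96: 12
  S229 vs S205: 13
  S96 vs S205: 9
The smallest is 4, between S347 and S243.

4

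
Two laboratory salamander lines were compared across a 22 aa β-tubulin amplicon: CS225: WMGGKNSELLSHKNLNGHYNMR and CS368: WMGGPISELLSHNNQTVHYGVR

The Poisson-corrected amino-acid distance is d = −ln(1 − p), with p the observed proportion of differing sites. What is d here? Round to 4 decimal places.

0.4520

The sequences differ at positions 5 (K/P), 6 (N/I), 13 (K/N), 15 (L/Q), 16 (N/T), 17 (G/V), 20 (N/G), 21 (M/V).
p = 8/22 = 0.363636.
d = −ln(1 − 0.363636) = −ln(0.636364) = 0.4520.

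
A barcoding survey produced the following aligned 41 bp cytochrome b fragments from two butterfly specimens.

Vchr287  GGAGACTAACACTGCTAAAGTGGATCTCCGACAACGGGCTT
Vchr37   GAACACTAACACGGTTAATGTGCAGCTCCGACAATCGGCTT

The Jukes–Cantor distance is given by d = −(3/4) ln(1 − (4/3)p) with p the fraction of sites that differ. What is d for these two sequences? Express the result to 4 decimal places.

Differing sites — 2:G/A; 4:G/C; 13:T/G; 15:C/T; 19:A/T; 23:G/C; 25:T/G; 35:C/T; 36:G/C.
p = 9/41 = 0.219512.
d = −0.75 · ln(1 − (4/3)·0.219512) = −0.75 · ln(0.707317) = −0.75 · (-0.346276) = 0.2597.

0.2597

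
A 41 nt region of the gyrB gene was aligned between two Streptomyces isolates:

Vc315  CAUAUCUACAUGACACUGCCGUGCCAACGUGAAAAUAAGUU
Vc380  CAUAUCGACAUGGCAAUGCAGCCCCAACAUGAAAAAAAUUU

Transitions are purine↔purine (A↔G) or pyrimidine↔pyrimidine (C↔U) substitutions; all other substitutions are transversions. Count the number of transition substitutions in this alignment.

3

The sequences differ at positions 7 (U/G, transversion), 13 (A/G, transition), 16 (C/A, transversion), 20 (C/A, transversion), 22 (U/C, transition), 23 (G/C, transversion), 29 (G/A, transition), 36 (U/A, transversion), 39 (G/U, transversion).
Of the 9 differences, 3 transitions and 6 transversions, so the answer is 3.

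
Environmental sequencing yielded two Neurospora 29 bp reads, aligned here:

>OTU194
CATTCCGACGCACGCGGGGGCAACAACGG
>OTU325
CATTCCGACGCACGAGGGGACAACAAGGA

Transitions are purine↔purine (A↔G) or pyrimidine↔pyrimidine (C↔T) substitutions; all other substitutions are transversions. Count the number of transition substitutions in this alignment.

2

Differing sites — 15:C/A (Tv); 20:G/A (Ti); 27:C/G (Tv); 29:G/A (Ti).
Of the 4 differences, 2 transitions and 2 transversions, so the answer is 2.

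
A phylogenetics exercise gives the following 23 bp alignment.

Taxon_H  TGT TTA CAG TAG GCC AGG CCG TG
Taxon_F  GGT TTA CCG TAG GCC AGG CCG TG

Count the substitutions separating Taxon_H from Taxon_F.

Differing sites — 1:T/G; 8:A/C.
That gives 2 mismatches out of 23 aligned sites, so the Hamming distance is 2.

2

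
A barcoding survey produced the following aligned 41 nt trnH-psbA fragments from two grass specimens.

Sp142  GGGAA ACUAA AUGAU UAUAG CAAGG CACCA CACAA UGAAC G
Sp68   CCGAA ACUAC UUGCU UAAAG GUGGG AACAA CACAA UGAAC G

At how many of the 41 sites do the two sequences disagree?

The sequences differ at positions 1 (G/C), 2 (G/C), 10 (A/C), 11 (A/U), 14 (A/C), 18 (U/A), 21 (C/G), 22 (A/U), 23 (A/G), 26 (C/A), 29 (C/A).
That gives 11 mismatches out of 41 aligned sites, so the Hamming distance is 11.

11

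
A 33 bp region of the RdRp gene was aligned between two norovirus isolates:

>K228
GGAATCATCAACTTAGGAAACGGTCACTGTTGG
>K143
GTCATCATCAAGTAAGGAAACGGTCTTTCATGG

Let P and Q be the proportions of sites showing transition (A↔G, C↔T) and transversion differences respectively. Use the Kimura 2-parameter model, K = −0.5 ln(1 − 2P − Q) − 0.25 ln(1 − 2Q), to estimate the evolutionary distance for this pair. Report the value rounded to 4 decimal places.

The sequences differ at positions 2 (G/T, transversion), 3 (A/C, transversion), 12 (C/G, transversion), 14 (T/A, transversion), 26 (A/T, transversion), 27 (C/T, transition), 29 (G/C, transversion), 30 (T/A, transversion).
Of the 8 differences, 1 transition and 7 transversions over 33 sites: P = 1/33 = 0.030303, Q = 7/33 = 0.212121.
d = −0.5·ln(0.727273) − 0.25·ln(0.575758) = −0.5·(-0.318453) − 0.25·(-0.552068) = 0.2972.

0.2972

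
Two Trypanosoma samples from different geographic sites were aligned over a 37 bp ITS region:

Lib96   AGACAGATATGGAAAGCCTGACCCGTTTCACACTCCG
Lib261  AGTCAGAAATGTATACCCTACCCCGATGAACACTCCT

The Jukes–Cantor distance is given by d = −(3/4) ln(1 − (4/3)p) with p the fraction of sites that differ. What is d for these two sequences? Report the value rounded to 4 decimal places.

Mismatches occur at site 3 (A/T), site 8 (T/A), site 12 (G/T), site 14 (A/T), site 16 (G/C), site 20 (G/A), site 21 (A/C), site 26 (T/A), site 28 (T/G), site 29 (C/A), site 37 (G/T).
p = 11/37 = 0.297297.
d = −0.75 · ln(1 − (4/3)·0.297297) = −0.75 · ln(0.603604) = −0.75 · (-0.504837) = 0.3786.

0.3786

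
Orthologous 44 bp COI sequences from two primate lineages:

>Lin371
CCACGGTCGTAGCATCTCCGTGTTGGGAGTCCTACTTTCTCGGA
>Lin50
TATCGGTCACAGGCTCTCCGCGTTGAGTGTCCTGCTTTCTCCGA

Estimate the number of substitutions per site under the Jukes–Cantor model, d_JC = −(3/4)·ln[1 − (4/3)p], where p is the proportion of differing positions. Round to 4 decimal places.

The sequences differ at positions 1 (C/T), 2 (C/A), 3 (A/T), 9 (G/A), 10 (T/C), 13 (C/G), 14 (A/C), 21 (T/C), 26 (G/A), 28 (A/T), 34 (A/G), 42 (G/C).
p = 12/44 = 0.272727.
d = −0.75 · ln(1 − (4/3)·0.272727) = −0.75 · ln(0.636364) = −0.75 · (-0.451985) = 0.3390.

0.3390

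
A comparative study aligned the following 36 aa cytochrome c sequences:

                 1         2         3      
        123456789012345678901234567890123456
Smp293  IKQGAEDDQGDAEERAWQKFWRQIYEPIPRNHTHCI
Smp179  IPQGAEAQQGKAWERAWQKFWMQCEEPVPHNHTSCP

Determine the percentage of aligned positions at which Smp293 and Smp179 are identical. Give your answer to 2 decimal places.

66.67%

Mismatches occur at site 2 (K↔P), site 7 (D↔A), site 8 (D↔Q), site 11 (D↔K), site 13 (E↔W), site 22 (R↔M), site 24 (I↔C), site 25 (Y↔E), site 28 (I↔V), site 30 (R↔H), site 34 (H↔S), site 36 (I↔P).
24 of the 36 sites match, so the percent identity is 24/36 × 100 = 66.67%.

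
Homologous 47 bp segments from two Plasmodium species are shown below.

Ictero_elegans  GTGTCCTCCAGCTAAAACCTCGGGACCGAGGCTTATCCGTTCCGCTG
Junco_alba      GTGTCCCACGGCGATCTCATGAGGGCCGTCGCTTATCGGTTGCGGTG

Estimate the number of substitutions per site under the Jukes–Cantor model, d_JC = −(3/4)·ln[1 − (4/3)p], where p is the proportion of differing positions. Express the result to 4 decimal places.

The sequences differ at positions 7 (T/C), 8 (C/A), 10 (A/G), 13 (T/G), 15 (A/T), 16 (A/C), 17 (A/T), 19 (C/A), 21 (C/G), 22 (G/A), 25 (A/G), 29 (A/T), 30 (G/C), 38 (C/G), 42 (C/G), 45 (C/G).
p = 16/47 = 0.340426.
d = −0.75 · ln(1 − (4/3)·0.340426) = −0.75 · ln(0.546099) = −0.75 · (-0.604955) = 0.4537.

0.4537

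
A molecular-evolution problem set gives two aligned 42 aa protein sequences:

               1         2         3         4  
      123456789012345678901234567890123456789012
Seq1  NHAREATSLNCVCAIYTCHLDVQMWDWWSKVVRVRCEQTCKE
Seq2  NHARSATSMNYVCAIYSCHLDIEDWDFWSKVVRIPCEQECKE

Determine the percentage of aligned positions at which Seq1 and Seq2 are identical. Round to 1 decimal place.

73.8%

Differing sites — 5:E/S; 9:L/M; 11:C/Y; 17:T/S; 22:V/I; 23:Q/E; 24:M/D; 27:W/F; 34:V/I; 35:R/P; 39:T/E.
31 of the 42 sites match, so the percent identity is 31/42 × 100 = 73.8%.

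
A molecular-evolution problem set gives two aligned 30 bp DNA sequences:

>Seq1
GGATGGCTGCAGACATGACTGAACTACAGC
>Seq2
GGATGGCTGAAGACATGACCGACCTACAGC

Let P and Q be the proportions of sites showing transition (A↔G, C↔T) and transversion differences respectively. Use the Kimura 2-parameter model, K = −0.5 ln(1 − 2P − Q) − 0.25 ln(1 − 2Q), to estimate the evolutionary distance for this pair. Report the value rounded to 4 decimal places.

0.1073

The sequences differ at positions 10 (C/A, transversion), 20 (T/C, transition), 23 (A/C, transversion).
Of the 3 differences, 1 transition and 2 transversions over 30 sites: P = 1/30 = 0.033333, Q = 2/30 = 0.066667.
d = −0.5·ln(0.866667) − 0.25·ln(0.866666) = −0.5·(-0.143100) − 0.25·(-0.143102) = 0.1073.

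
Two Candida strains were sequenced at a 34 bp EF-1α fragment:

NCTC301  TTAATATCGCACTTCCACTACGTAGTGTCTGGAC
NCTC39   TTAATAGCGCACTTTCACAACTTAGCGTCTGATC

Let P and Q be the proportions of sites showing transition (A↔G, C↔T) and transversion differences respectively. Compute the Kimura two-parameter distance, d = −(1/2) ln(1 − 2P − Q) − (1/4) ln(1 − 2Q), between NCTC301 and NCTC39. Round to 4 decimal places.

The sequences differ at positions 7 (T/G, transversion), 15 (C/T, transition), 19 (T/A, transversion), 22 (G/T, transversion), 26 (T/C, transition), 32 (G/A, transition), 33 (A/T, transversion).
Of the 7 differences, 3 transitions and 4 transversions over 34 sites: P = 3/34 = 0.088235, Q = 4/34 = 0.117647.
d = −0.5·ln(0.705883) − 0.25·ln(0.764706) = −0.5·(-0.348306) − 0.25·(-0.268264) = 0.2412.

0.2412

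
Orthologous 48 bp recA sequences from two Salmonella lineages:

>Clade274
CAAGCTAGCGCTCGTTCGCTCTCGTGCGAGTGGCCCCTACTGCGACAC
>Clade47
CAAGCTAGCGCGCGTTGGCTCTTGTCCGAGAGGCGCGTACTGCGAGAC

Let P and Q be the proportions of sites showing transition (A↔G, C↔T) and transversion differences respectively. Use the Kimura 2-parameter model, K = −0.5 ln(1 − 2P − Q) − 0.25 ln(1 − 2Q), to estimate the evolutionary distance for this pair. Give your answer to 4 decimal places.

0.1900

Mismatches occur at site 12 (T↔G, transversion), site 17 (C↔G, transversion), site 23 (C↔T, transition), site 26 (G↔C, transversion), site 31 (T↔A, transversion), site 35 (C↔G, transversion), site 37 (C↔G, transversion), site 46 (C↔G, transversion).
Of the 8 differences, 1 transition and 7 transversions over 48 sites: P = 1/48 = 0.020833, Q = 7/48 = 0.145833.
d = −0.5·ln(0.812501) − 0.25·ln(0.708334) = −0.5·(-0.207638) − 0.25·(-0.344840) = 0.1900.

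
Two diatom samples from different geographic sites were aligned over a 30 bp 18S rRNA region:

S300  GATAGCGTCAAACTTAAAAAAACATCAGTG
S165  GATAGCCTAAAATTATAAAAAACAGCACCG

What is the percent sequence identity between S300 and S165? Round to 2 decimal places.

73.33%

Mismatches occur at site 7 (G→C), site 9 (C→A), site 13 (C→T), site 15 (T→A), site 16 (A→T), site 25 (T→G), site 28 (G→C), site 29 (T→C).
22 of the 30 sites match, so the percent identity is 22/30 × 100 = 73.33%.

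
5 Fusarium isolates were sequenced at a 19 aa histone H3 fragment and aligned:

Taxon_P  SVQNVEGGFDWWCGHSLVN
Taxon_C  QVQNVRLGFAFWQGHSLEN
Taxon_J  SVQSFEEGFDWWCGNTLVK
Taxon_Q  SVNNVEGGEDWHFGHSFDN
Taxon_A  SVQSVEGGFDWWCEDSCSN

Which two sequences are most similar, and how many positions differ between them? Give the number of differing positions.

Pairwise Hamming distances:
  Taxon_P vs Taxon_C: 7
  Taxon_P vs Taxon_J: 6
  Taxon_P vs Taxon_Q: 6
  Taxon_P vs Taxon_A: 5
  Taxon_C vs Taxon_J: 12
  Taxon_C vs Taxon_Q: 11
  Taxon_C vs Taxon_A: 11
  Taxon_J vs Taxon_Q: 12
  Taxon_J vs Taxon_A: 8
  Taxon_Q vs Taxon_A: 9
The smallest is 5, between Taxon_P and Taxon_A.

5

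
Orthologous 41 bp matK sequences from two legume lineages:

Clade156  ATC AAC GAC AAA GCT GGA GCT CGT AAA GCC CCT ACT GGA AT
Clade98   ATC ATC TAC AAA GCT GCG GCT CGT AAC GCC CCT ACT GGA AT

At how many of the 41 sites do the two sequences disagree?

Differing sites — 5:A/T; 7:G/T; 17:G/C; 18:A/G; 27:A/C.
That gives 5 mismatches out of 41 aligned sites, so the Hamming distance is 5.

5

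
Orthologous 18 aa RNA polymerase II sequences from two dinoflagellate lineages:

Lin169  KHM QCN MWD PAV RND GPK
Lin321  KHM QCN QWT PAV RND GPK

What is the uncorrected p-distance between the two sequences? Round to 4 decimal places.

0.1111

The sequences differ at positions 7 (M/Q), 9 (D/T).
There are 2 differences over 18 sites, so p = 2/18 = 0.1111.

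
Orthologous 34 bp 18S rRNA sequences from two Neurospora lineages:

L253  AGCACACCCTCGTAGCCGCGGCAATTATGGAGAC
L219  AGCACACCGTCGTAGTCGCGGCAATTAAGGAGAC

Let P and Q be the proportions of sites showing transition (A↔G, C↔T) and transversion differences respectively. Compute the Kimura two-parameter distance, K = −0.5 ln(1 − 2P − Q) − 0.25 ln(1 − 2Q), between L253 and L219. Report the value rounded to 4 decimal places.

0.0939

Differing sites — 9:C/G (Tv); 16:C/T (Ti); 28:T/A (Tv).
Of the 3 differences, 1 transition and 2 transversions over 34 sites: P = 1/34 = 0.029412, Q = 2/34 = 0.058824.
d = −0.5·ln(0.882352) − 0.25·ln(0.882352) = −0.5·(-0.125164) − 0.25·(-0.125164) = 0.0939.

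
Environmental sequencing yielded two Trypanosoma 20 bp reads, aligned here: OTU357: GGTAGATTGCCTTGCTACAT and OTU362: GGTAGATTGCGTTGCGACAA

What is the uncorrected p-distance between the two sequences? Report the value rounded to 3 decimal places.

0.150

Differing sites — 11:C/G; 16:T/G; 20:T/A.
There are 3 differences over 20 sites, so p = 3/20 = 0.150.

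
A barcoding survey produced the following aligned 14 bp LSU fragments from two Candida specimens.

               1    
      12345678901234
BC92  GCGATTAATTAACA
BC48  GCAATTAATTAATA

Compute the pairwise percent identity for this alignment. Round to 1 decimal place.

The sequences differ at positions 3 (G/A), 13 (C/T).
12 of the 14 sites match, so the percent identity is 12/14 × 100 = 85.7%.

85.7%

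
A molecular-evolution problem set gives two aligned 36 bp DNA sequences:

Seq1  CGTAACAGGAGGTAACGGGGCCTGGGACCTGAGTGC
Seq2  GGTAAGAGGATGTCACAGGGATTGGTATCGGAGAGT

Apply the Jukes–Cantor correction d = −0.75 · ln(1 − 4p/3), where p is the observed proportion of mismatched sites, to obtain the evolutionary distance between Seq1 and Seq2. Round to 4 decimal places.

The sequences differ at positions 1 (C/G), 6 (C/G), 11 (G/T), 14 (A/C), 17 (G/A), 21 (C/A), 22 (C/T), 26 (G/T), 28 (C/T), 30 (T/G), 34 (T/A), 36 (C/T).
p = 12/36 = 0.333333.
d = −0.75 · ln(1 − (4/3)·0.333333) = −0.75 · ln(0.555556) = −0.75 · (-0.587786) = 0.4408.

0.4408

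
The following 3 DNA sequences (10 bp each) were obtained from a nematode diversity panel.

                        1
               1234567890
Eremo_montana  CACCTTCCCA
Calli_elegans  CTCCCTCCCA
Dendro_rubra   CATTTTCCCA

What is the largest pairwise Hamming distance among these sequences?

4

Pairwise Hamming distances:
  Eremo_montana vs Calli_elegans: 2
  Eremo_montana vs Dendro_rubra: 2
  Calli_elegans vs Dendro_rubra: 4
The largest is 4, between Calli_elegans and Dendro_rubra.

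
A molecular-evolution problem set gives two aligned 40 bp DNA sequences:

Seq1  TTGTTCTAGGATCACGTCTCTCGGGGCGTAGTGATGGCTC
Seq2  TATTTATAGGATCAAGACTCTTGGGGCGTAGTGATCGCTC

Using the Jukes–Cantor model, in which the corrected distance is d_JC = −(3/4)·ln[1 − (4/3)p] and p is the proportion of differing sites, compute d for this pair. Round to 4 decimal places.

The sequences differ at positions 2 (T/A), 3 (G/T), 6 (C/A), 15 (C/A), 17 (T/A), 22 (C/T), 36 (G/C).
p = 7/40 = 0.175000.
d = −0.75 · ln(1 − (4/3)·0.175000) = −0.75 · ln(0.766667) = −0.75 · (-0.265703) = 0.1993.

0.1993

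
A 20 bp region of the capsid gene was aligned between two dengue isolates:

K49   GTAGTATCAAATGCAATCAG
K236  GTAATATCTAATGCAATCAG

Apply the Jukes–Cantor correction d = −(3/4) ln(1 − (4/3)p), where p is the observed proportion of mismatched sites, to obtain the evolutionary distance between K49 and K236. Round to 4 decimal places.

Differing sites — 4:G/A; 9:A/T.
p = 2/20 = 0.100000.
d = −0.75 · ln(1 − (4/3)·0.100000) = −0.75 · ln(0.866667) = −0.75 · (-0.143100) = 0.1073.

0.1073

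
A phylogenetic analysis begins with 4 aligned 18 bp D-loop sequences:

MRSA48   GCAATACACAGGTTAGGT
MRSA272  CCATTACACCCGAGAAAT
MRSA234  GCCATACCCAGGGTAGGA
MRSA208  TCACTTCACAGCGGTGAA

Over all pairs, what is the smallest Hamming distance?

Pairwise Hamming distances:
  MRSA48 vs MRSA272: 8
  MRSA48 vs MRSA234: 4
  MRSA48 vs MRSA208: 9
  MRSA272 vs MRSA234: 11
  MRSA272 vs MRSA208: 10
  MRSA234 vs MRSA208: 9
The smallest is 4, between MRSA48 and MRSA234.

4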